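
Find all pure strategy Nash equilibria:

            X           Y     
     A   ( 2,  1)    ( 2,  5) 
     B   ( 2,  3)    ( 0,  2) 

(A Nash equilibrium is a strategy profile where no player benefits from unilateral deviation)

Nash equilibrium: (A, Y), (B, X)

Work:
Best responses:
  P1 vs X: payoffs [2, 2] → best response A/B (payoff 2)
  P1 vs Y: payoffs [2, 0] → best response A (payoff 2)
  P2 vs A: payoffs [1, 5] → best response Y (payoff 5)
  P2 vs B: payoffs [3, 2] → best response X (payoff 3)
Mutual best responses: (A,Y), (B,X) → Nash equilibria.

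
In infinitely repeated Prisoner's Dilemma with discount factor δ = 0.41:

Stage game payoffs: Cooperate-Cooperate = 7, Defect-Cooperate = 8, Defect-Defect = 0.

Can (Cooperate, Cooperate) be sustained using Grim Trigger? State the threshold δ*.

δ* = 0.125; since δ = 0.41 ≥ 0.125, cooperation can be sustained

Work:
For Grim Trigger:
Cooperate forever: 7/(1-δ)
Defect then punished: 8 + 0·δ/(1-δ)
Need: 7/(1-δ) ≥ 8 + 0·δ/(1-δ)
Solving: δ ≥ (T-R)/(T-P) = (8-7)/(8-0) = 0.125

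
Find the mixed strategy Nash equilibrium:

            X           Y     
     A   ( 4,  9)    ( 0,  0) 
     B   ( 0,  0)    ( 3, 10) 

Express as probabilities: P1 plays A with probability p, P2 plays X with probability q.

p = 0.5263, q = 0.4286

Work:
Find probabilities that make opponent indifferent:
P2 chooses q to make P1 indifferent between A and B
P1 chooses p to make P2 indifferent between X and Y
Mixed NE: P1 plays (A: 0.5263, B: 0.4737), P2 plays (X: 0.4286, Y: 0.5714)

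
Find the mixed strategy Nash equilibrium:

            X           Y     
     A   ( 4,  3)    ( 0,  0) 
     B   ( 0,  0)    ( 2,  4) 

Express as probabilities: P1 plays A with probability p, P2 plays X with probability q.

p = 0.5714, q = 0.3333

Work:
Find probabilities that make opponent indifferent:
P2 chooses q to make P1 indifferent between A and B
P1 chooses p to make P2 indifferent between X and Y
Mixed NE: P1 plays (A: 0.5714, B: 0.4286), P2 plays (X: 0.3333, Y: 0.6667)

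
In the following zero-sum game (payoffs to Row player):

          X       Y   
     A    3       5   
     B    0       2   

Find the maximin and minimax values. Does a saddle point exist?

Maximin = 3, Minimax = 3, Saddle: True

Work:
Row minimums: [3, 0] → maximin = 3
Column maximums: [3, 5] → minimax = 3
Saddle point exists! Game value = 3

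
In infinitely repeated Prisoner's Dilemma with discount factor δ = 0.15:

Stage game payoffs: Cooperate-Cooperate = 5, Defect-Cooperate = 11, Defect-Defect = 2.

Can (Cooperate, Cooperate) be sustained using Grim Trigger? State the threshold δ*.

δ* = 0.6667; since δ = 0.15 < 0.6667, cooperation cannot be sustained

Work:
For Grim Trigger:
Cooperate forever: 5/(1-δ)
Defect then punished: 11 + 2·δ/(1-δ)
Need: 5/(1-δ) ≥ 11 + 2·δ/(1-δ)
Solving: δ ≥ (T-R)/(T-P) = (11-5)/(11-2) = 0.6667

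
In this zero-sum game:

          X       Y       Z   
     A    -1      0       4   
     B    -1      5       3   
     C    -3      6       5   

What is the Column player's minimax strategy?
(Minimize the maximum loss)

Column should play X, value = -1

Work:
Column player minimizes Row's maximum payoff:
Column X: max payoff to Row = -1
Column Y: max payoff to Row = 6
Column Z: max payoff to Row = 5
Minimum is -1, achieved by column X.
Minimax strategy: X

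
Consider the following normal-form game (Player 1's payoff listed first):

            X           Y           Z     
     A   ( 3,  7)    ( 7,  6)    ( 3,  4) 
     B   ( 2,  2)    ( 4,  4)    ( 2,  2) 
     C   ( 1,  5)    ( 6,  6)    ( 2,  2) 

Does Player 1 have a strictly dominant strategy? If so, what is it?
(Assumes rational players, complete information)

Yes, Player 1's strictly dominant strategy is A

Work:
A strategy strictly dominates another if it gives a strictly higher payoff against every opponent action. Compare each pair of P1's strategies column-by-column:
  A vs B: [3 vs 2, 7 vs 4, 3 vs 2] → A strictly dominates B
  A vs C: [3 vs 1, 7 vs 6, 3 vs 2] → A strictly dominates C
  B vs A: [2 vs 3, 4 vs 7, 2 vs 3] → B does not strictly dominate A (column X: 2 ≤ 3)
  B vs C: [2 vs 1, 4 vs 6, 2 vs 2] → B does not strictly dominate C (column Y: 4 ≤ 6)
  C vs A: [1 vs 3, 6 vs 7, 2 vs 3] → C does not strictly dominate A (column X: 1 ≤ 3)
  C vs B: [1 vs 2, 6 vs 4, 2 vs 2] → C does not strictly dominate B (column X: 1 ≤ 2)
A strictly dominates every other strategy → strictly dominant.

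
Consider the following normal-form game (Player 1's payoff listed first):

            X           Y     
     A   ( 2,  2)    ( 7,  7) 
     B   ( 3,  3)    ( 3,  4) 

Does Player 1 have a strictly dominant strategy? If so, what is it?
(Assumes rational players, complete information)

No strictly dominant strategy exists for Player 1

Work:
A strategy strictly dominates another if it gives a strictly higher payoff against every opponent action. Compare each pair of P1's strategies column-by-column:
  A vs B: [2 vs 3, 7 vs 3] → A does not strictly dominate B (column X: 2 ≤ 3)
  B vs A: [3 vs 2, 3 vs 7] → B does not strictly dominate A (column Y: 3 ≤ 7)
No single strategy strictly dominates all others → no strictly dominant strategy.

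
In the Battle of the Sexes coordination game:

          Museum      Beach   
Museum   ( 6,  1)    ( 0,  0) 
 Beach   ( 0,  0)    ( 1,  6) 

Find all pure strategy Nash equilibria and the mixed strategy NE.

Pure NE: (Museum, Museum) and (Beach, Beach); Mixed NE: p = 0.8571, q = 0.1429

Work:
Check pure NE:
(Museum, Museum): (6, 1) - no unilateral deviation beneficial
(Beach, Beach): (1, 6) - no unilateral deviation beneficial
Mixed NE: P1 plays Museum with p = 0.8571, P2 plays Museum with q = 0.1429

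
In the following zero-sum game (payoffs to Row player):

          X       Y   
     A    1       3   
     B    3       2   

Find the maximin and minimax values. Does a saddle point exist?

Maximin = 2, Minimax = 3, Saddle: False

Work:
Row minimums: [1, 2] → maximin = 2
Column maximums: [3, 3] → minimax = 3
No saddle point (maximin ≠ minimax). Mixed strategy needed.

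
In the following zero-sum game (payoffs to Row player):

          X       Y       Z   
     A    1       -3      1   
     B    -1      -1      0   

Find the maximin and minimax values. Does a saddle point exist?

Maximin = -1, Minimax = -1, Saddle: True

Work:
Row minimums: [-3, -1] → maximin = -1
Column maximums: [1, -1, 1] → minimax = -1
Saddle point exists! Game value = -1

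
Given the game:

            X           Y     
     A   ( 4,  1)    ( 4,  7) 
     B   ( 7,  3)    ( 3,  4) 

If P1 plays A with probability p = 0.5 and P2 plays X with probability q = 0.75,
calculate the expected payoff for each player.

E[P1] = 5.0, E[P2] = 2.875

Work:
E[P1] = p·q·π₁(A,X) + p·(1-q)·π₁(A,Y) + (1-p)·q·π₁(B,X) + (1-p)·(1-q)·π₁(B,Y)
= 0.5·0.75·4 + 0.5·0.25·4 + 0.5·0.75·7 + 0.5·0.25·3
= 5.0

E[P2] = 2.875 (similar calculation)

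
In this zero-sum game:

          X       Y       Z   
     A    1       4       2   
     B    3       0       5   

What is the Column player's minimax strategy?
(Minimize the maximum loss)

Column should play X, value = 3

Work:
Column player minimizes Row's maximum payoff:
Column X: max payoff to Row = 3
Column Y: max payoff to Row = 4
Column Z: max payoff to Row = 5
Minimum is 3, achieved by column X.
Minimax strategy: X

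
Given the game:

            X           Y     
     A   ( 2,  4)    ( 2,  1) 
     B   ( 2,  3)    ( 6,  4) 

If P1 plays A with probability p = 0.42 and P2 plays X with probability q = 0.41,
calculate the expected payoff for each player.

E[P1] = 3.3688, E[P2] = 3.0188

Work:
E[P1] = p·q·π₁(A,X) + p·(1-q)·π₁(A,Y) + (1-p)·q·π₁(B,X) + (1-p)·(1-q)·π₁(B,Y)
= 0.42·0.41·2 + 0.42·0.59·2 + 0.58·0.41·2 + 0.58·0.59·6
= 3.3688

E[P2] = 3.0188 (similar calculation)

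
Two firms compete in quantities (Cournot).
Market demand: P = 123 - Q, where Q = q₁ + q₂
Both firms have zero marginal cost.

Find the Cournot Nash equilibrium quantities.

q₁* = q₂* = 41.0; P* = 41.0

Work:
Profit: π_i = P·q_i = (a - q_i - q_j)·q_i
FOC: ∂π_i/∂q_i = a - 2q_i - q_j = 0
Reaction function: q_i = (123 - q_j)/2
Symmetry: q* = 123/3 = 41.0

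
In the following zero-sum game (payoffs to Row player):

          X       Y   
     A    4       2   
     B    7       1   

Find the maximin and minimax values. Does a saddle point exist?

Maximin = 2, Minimax = 2, Saddle: True

Work:
Row minimums: [2, 1] → maximin = 2
Column maximums: [7, 2] → minimax = 2
Saddle point exists! Game value = 2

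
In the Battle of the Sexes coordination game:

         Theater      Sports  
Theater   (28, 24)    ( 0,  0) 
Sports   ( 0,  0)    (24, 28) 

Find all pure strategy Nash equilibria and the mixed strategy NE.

Pure NE: (Theater, Theater) and (Sports, Sports); Mixed NE: p = 0.5385, q = 0.4615

Work:
Check pure NE:
(Theater, Theater): (28, 24) - no unilateral deviation beneficial
(Sports, Sports): (24, 28) - no unilateral deviation beneficial
Mixed NE: P1 plays Theater with p = 0.5385, P2 plays Theater with q = 0.4615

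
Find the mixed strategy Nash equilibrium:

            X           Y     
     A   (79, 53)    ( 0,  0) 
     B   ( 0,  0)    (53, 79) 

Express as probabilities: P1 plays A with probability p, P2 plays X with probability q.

p = 0.5985, q = 0.4015

Work:
Find probabilities that make opponent indifferent:
P2 chooses q to make P1 indifferent between A and B
P1 chooses p to make P2 indifferent between X and Y
Mixed NE: P1 plays (A: 0.5985, B: 0.4015), P2 plays (X: 0.4015, Y: 0.5985)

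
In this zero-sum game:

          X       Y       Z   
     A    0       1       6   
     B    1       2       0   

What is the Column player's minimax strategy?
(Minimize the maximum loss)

Column should play X, value = 1

Work:
Column player minimizes Row's maximum payoff:
Column X: max payoff to Row = 1
Column Y: max payoff to Row = 2
Column Z: max payoff to Row = 6
Minimum is 1, achieved by column X.
Minimax strategy: X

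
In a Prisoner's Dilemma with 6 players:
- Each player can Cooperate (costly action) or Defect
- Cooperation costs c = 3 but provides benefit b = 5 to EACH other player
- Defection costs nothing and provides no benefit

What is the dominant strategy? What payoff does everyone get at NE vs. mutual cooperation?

Dominant: Defect; NE payoff = 0; Coop payoff = 22

Work:
Defect dominates (saves cost c = 3, benefit to others is external)
NE: All defect → everyone gets 0
If all cooperate: each receives (5)×5 - 3 = 22
Social dilemma: 22 > 0 but NE gives 0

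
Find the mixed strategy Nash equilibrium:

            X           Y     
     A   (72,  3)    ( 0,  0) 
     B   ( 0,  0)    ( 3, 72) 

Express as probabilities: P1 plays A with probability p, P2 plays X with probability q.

p = 0.96, q = 0.04

Work:
Find probabilities that make opponent indifferent:
P2 chooses q to make P1 indifferent between A and B
P1 chooses p to make P2 indifferent between X and Y
Mixed NE: P1 plays (A: 0.96, B: 0.04), P2 plays (X: 0.04, Y: 0.96)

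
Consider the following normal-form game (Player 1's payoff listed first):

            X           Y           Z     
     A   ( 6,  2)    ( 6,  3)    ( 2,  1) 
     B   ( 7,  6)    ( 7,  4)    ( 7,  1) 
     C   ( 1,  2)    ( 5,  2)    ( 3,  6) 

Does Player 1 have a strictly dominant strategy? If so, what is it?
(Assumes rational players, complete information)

Yes, Player 1's strictly dominant strategy is B

Work:
A strategy strictly dominates another if it gives a strictly higher payoff against every opponent action. Compare each pair of P1's strategies column-by-column:
  A vs B: [6 vs 7, 6 vs 7, 2 vs 7] → A does not strictly dominate B (column X: 6 ≤ 7)
  A vs C: [6 vs 1, 6 vs 5, 2 vs 3] → A does not strictly dominate C (column Z: 2 ≤ 3)
  B vs A: [7 vs 6, 7 vs 6, 7 vs 2] → B strictly dominates A
  B vs C: [7 vs 1, 7 vs 5, 7 vs 3] → B strictly dominates C
  C vs A: [1 vs 6, 5 vs 6, 3 vs 2] → C does not strictly dominate A (column X: 1 ≤ 6)
  C vs B: [1 vs 7, 5 vs 7, 3 vs 7] → C does not strictly dominate B (column X: 1 ≤ 7)
B strictly dominates every other strategy → strictly dominant.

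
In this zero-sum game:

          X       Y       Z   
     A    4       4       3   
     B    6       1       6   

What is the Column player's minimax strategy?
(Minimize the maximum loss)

Column should play Y, value = 4

Work:
Column player minimizes Row's maximum payoff:
Column X: max payoff to Row = 6
Column Y: max payoff to Row = 4
Column Z: max payoff to Row = 6
Minimum is 4, achieved by column Y.
Minimax strategy: Y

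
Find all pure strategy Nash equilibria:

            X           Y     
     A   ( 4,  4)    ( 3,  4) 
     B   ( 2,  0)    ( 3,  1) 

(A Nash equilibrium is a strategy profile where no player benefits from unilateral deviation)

Nash equilibrium: (A, X), (A, Y), (B, Y)

Work:
Best responses:
  P1 vs X: payoffs [4, 2] → best response A (payoff 4)
  P1 vs Y: payoffs [3, 3] → best response A/B (payoff 3)
  P2 vs A: payoffs [4, 4] → best response X/Y (payoff 4)
  P2 vs B: payoffs [0, 1] → best response Y (payoff 1)
Mutual best responses: (A,X), (A,Y), (B,Y) → Nash equilibria.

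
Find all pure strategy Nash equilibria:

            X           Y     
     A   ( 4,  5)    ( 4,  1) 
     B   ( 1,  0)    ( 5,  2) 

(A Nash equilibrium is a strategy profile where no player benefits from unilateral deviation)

Nash equilibrium: (A, X), (B, Y)

Work:
Best responses:
  P1 vs X: payoffs [4, 1] → best response A (payoff 4)
  P1 vs Y: payoffs [4, 5] → best response B (payoff 5)
  P2 vs A: payoffs [5, 1] → best response X (payoff 5)
  P2 vs B: payoffs [0, 2] → best response Y (payoff 2)
Mutual best responses: (A,X), (B,Y) → Nash equilibria.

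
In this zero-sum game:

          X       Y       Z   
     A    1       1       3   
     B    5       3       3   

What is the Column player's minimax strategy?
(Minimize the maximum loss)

Column should play Y or Z (all achieve the minimum), value = 3

Work:
Column player minimizes Row's maximum payoff:
Column X: max payoff to Row = 5
Column Y: max payoff to Row = 3
Column Z: max payoff to Row = 3
Minimum is 3, achieved by columns Y, Z (tied).
Each of Y or Z is a minimax strategy.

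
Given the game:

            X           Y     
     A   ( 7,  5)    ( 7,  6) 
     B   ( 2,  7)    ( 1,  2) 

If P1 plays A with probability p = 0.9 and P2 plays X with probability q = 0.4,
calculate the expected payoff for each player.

E[P1] = 6.44, E[P2] = 5.44

Work:
E[P1] = p·q·π₁(A,X) + p·(1-q)·π₁(A,Y) + (1-p)·q·π₁(B,X) + (1-p)·(1-q)·π₁(B,Y)
= 0.9·0.4·7 + 0.9·0.6·7 + 0.1·0.4·2 + 0.1·0.6·1
= 6.44

E[P2] = 5.44 (similar calculation)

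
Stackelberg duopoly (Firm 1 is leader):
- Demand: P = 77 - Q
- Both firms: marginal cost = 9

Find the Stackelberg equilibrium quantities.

q₁* (leader) = 34.0, q₂* (follower) = 17.0

Work:
Follower's reaction: q₂ = (a - c - q₁)/2
Leader substitutes: π₁ = q₁·(a - q₁ - (a-c-q₁)/2 - c)
FOC: q₁* = (77 - 9)/2 = 34.00
Then: q₂* = (77 - 9 - 34.0)/2 = 17.00
Leader has first-mover advantage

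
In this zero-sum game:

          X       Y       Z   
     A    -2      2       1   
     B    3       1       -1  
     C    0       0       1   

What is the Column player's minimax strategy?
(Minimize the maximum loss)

Column should play Z, value = 1

Work:
Column player minimizes Row's maximum payoff:
Column X: max payoff to Row = 3
Column Y: max payoff to Row = 2
Column Z: max payoff to Row = 1
Minimum is 1, achieved by column Z.
Minimax strategy: Z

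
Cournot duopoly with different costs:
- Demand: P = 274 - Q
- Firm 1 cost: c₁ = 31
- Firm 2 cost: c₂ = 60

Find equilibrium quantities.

q₁* = 90.67, q₂* = 61.67

Work:
Reaction: q₁ = (274 - 31 - q₂)/2
Reaction: q₂ = (274 - 60 - q₁)/2
Solve simultaneously:
q₁* = (274 - 2×31 + 60)/3 = 90.67
q₂* = (274 - 2×60 + 31)/3 = 61.67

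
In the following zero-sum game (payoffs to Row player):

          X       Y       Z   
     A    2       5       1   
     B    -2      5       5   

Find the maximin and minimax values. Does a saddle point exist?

Maximin = 1, Minimax = 2, Saddle: False

Work:
Row minimums: [1, -2] → maximin = 1
Column maximums: [2, 5, 5] → minimax = 2
No saddle point (maximin ≠ minimax). Mixed strategy needed.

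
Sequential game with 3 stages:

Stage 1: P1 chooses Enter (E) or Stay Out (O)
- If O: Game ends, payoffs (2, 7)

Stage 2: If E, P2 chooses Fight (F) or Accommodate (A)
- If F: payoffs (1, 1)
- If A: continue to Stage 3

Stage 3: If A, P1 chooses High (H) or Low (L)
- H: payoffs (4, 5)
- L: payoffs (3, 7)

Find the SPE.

SPE: (E, A, H); Outcome (4, 5)

Work:
Stage 3: P1 chooses H (4 vs 3)
Stage 2: P2: F->1, A->5 (anticipating H). Choose A
Stage 1: P1: O->2, E->4 (anticipating A, H). Choose E
SPE path: E -> A -> H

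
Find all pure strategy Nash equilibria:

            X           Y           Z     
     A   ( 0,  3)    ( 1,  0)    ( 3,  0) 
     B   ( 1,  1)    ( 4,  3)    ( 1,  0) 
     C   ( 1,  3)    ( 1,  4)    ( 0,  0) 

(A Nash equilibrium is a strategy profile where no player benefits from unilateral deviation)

Nash equilibrium: (B, Y)

Work:
Best responses:
  P1 vs X: payoffs [0, 1, 1] → best response B/C (payoff 1)
  P1 vs Y: payoffs [1, 4, 1] → best response B (payoff 4)
  P1 vs Z: payoffs [3, 1, 0] → best response A (payoff 3)
  P2 vs A: payoffs [3, 0, 0] → best response X (payoff 3)
  P2 vs B: payoffs [1, 3, 0] → best response Y (payoff 3)
  P2 vs C: payoffs [3, 4, 0] → best response Y (payoff 4)
Mutual best responses: (B,Y) → Nash equilibria.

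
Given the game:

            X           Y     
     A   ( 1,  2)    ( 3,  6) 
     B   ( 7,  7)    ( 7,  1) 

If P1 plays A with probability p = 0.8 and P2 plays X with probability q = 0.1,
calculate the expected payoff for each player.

E[P1] = 3.64, E[P2] = 4.8

Work:
E[P1] = p·q·π₁(A,X) + p·(1-q)·π₁(A,Y) + (1-p)·q·π₁(B,X) + (1-p)·(1-q)·π₁(B,Y)
= 0.8·0.1·1 + 0.8·0.9·3 + 0.2·0.1·7 + 0.2·0.9·7
= 3.64

E[P2] = 4.8 (similar calculation)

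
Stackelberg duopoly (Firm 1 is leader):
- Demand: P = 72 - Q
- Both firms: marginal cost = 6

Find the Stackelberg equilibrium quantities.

q₁* (leader) = 33.0, q₂* (follower) = 16.5

Work:
Follower's reaction: q₂ = (a - c - q₁)/2
Leader substitutes: π₁ = q₁·(a - q₁ - (a-c-q₁)/2 - c)
FOC: q₁* = (72 - 6)/2 = 33.00
Then: q₂* = (72 - 6 - 33.0)/2 = 16.50
Leader has first-mover advantage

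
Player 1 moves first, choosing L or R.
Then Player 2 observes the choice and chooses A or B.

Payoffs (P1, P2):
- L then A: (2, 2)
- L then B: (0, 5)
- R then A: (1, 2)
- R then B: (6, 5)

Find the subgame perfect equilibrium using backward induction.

P1 plays R, P2 plays B after L and B after R; Payoff (6, 5)

Work:
Backward induction:
After L: P2 chooses B → P1 gets 0
After R: P2 chooses B → P1 gets 6
P1 chooses R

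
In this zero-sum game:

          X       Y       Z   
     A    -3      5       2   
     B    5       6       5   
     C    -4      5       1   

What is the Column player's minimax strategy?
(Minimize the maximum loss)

Column should play X or Z (all achieve the minimum), value = 5

Work:
Column player minimizes Row's maximum payoff:
Column X: max payoff to Row = 5
Column Y: max payoff to Row = 6
Column Z: max payoff to Row = 5
Minimum is 5, achieved by columns X, Z (tied).
Each of X or Z is a minimax strategy.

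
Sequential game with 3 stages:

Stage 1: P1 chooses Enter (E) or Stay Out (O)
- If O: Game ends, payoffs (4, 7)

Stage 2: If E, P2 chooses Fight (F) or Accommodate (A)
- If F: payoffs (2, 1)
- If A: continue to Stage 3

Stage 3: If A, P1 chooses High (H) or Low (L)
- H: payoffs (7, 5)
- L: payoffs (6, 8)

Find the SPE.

SPE: (E, A, H); Outcome (7, 5)

Work:
Stage 3: P1 chooses H (7 vs 6)
Stage 2: P2: F->1, A->5 (anticipating H). Choose A
Stage 1: P1: O->4, E->7 (anticipating A, H). Choose E
SPE path: E -> A -> H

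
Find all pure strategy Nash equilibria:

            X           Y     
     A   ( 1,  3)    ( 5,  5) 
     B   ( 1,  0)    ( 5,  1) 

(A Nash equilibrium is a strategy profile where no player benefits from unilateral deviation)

Nash equilibrium: (A, Y), (B, Y)

Work:
Best responses:
  P1 vs X: payoffs [1, 1] → best response A/B (payoff 1)
  P1 vs Y: payoffs [5, 5] → best response A/B (payoff 5)
  P2 vs A: payoffs [3, 5] → best response Y (payoff 5)
  P2 vs B: payoffs [0, 1] → best response Y (payoff 1)
Mutual best responses: (A,Y), (B,Y) → Nash equilibria.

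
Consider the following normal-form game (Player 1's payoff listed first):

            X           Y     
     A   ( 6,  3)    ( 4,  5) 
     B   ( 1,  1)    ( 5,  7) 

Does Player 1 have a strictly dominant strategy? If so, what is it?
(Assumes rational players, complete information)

No strictly dominant strategy exists for Player 1

Work:
A strategy strictly dominates another if it gives a strictly higher payoff against every opponent action. Compare each pair of P1's strategies column-by-column:
  A vs B: [6 vs 1, 4 vs 5] → A does not strictly dominate B (column Y: 4 ≤ 5)
  B vs A: [1 vs 6, 5 vs 4] → B does not strictly dominate A (column X: 1 ≤ 6)
No single strategy strictly dominates all others → no strictly dominant strategy.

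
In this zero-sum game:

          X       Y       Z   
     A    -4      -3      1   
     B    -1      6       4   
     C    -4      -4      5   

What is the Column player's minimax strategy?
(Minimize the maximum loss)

Column should play X, value = -1

Work:
Column player minimizes Row's maximum payoff:
Column X: max payoff to Row = -1
Column Y: max payoff to Row = 6
Column Z: max payoff to Row = 5
Minimum is -1, achieved by column X.
Minimax strategy: X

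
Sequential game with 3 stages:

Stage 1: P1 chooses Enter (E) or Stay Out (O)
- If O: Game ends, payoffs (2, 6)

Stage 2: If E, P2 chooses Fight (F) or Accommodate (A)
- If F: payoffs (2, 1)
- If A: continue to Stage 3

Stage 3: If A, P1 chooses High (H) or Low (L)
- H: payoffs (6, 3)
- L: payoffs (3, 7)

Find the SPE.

SPE: (E, A, H); Outcome (6, 3)

Work:
Stage 3: P1 chooses H (6 vs 3)
Stage 2: P2: F->1, A->3 (anticipating H). Choose A
Stage 1: P1: O->2, E->6 (anticipating A, H). Choose E
SPE path: E -> A -> H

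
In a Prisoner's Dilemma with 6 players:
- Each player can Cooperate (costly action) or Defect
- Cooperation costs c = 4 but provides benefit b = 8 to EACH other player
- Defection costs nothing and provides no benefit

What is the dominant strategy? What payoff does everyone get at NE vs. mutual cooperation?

Dominant: Defect; NE payoff = 0; Coop payoff = 36

Work:
Defect dominates (saves cost c = 4, benefit to others is external)
NE: All defect → everyone gets 0
If all cooperate: each receives (5)×8 - 4 = 36
Social dilemma: 36 > 0 but NE gives 0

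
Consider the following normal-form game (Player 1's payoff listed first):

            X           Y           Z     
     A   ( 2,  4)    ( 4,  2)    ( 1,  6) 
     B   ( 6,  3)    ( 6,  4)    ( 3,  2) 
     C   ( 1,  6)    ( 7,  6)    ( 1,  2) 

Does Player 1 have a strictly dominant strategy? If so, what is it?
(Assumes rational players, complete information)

No strictly dominant strategy exists for Player 1

Work:
A strategy strictly dominates another if it gives a strictly higher payoff against every opponent action. Compare each pair of P1's strategies column-by-column:
  A vs B: [2 vs 6, 4 vs 6, 1 vs 3] → A does not strictly dominate B (column X: 2 ≤ 6)
  A vs C: [2 vs 1, 4 vs 7, 1 vs 1] → A does not strictly dominate C (column Y: 4 ≤ 7)
  B vs A: [6 vs 2, 6 vs 4, 3 vs 1] → B strictly dominates A
  B vs C: [6 vs 1, 6 vs 7, 3 vs 1] → B does not strictly dominate C (column Y: 6 ≤ 7)
  C vs A: [1 vs 2, 7 vs 4, 1 vs 1] → C does not strictly dominate A (column X: 1 ≤ 2)
  C vs B: [1 vs 6, 7 vs 6, 1 vs 3] → C does not strictly dominate B (column X: 1 ≤ 6)
No single strategy strictly dominates all others → no strictly dominant strategy.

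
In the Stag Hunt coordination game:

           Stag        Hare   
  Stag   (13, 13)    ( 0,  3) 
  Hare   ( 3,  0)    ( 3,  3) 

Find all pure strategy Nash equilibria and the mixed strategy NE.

Pure NE: (Stag, Stag) and (Hare, Hare); Mixed NE: p = 0.2308, q = 0.2308

Work:
Check pure NE:
(Stag, Stag): (13, 13) - no unilateral deviation beneficial
(Hare, Hare): (3, 3) - no unilateral deviation beneficial
Mixed NE: P1 plays Stag with p = 0.2308, P2 plays Stag with q = 0.2308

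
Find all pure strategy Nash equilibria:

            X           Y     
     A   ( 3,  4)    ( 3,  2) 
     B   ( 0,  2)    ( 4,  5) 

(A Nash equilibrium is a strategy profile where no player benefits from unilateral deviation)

Nash equilibrium: (A, X), (B, Y)

Work:
Best responses:
  P1 vs X: payoffs [3, 0] → best response A (payoff 3)
  P1 vs Y: payoffs [3, 4] → best response B (payoff 4)
  P2 vs A: payoffs [4, 2] → best response X (payoff 4)
  P2 vs B: payoffs [2, 5] → best response Y (payoff 5)
Mutual best responses: (A,X), (B,Y) → Nash equilibria.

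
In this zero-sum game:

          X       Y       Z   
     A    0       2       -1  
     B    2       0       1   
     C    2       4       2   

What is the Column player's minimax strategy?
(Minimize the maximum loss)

Column should play X or Z (all achieve the minimum), value = 2

Work:
Column player minimizes Row's maximum payoff:
Column X: max payoff to Row = 2
Column Y: max payoff to Row = 4
Column Z: max payoff to Row = 2
Minimum is 2, achieved by columns X, Z (tied).
Each of X or Z is a minimax strategy.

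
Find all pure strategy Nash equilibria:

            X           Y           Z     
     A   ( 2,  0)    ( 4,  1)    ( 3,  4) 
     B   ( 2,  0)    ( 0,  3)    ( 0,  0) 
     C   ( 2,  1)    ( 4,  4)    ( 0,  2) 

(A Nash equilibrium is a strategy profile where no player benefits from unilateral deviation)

Nash equilibrium: (A, Z), (C, Y)

Work:
Best responses:
  P1 vs X: payoffs [2, 2, 2] → best response A/B/C (payoff 2)
  P1 vs Y: payoffs [4, 0, 4] → best response A/C (payoff 4)
  P1 vs Z: payoffs [3, 0, 0] → best response A (payoff 3)
  P2 vs A: payoffs [0, 1, 4] → best response Z (payoff 4)
  P2 vs B: payoffs [0, 3, 0] → best response Y (payoff 3)
  P2 vs C: payoffs [1, 4, 2] → best response Y (payoff 4)
Mutual best responses: (A,Z), (C,Y) → Nash equilibria.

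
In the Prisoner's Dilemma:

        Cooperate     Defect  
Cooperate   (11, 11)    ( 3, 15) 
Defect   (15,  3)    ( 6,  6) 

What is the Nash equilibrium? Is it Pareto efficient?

(Defect, Defect) is NE; not Pareto efficient

Work:
Defect dominates Cooperate for both players:
If P2 cooperates: Defect (15) > Cooperate (11)
If P2 defects: Defect (6) > Cooperate (3)
NE: (Defect, Defect) with payoff (6, 6)
But (Cooperate, Cooperate) = (11, 11) Pareto dominates (6, 6)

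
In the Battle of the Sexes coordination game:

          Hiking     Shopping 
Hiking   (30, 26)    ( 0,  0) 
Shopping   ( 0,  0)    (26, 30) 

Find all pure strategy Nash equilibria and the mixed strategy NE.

Pure NE: (Hiking, Hiking) and (Shopping, Shopping); Mixed NE: p = 0.5357, q = 0.4643

Work:
Check pure NE:
(Hiking, Hiking): (30, 26) - no unilateral deviation beneficial
(Shopping, Shopping): (26, 30) - no unilateral deviation beneficial
Mixed NE: P1 plays Hiking with p = 0.5357, P2 plays Hiking with q = 0.4643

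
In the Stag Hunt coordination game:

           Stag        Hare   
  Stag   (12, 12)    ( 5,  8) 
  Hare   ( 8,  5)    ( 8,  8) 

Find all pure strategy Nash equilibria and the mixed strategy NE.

Pure NE: (Stag, Stag) and (Hare, Hare); Mixed NE: p = 0.4286, q = 0.4286

Work:
Check pure NE:
(Stag, Stag): (12, 12) - no unilateral deviation beneficial
(Hare, Hare): (8, 8) - no unilateral deviation beneficial
Mixed NE: P1 plays Stag with p = 0.4286, P2 plays Stag with q = 0.4286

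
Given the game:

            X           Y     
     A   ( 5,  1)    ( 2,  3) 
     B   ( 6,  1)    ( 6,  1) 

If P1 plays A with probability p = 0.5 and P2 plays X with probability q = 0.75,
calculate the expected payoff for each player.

E[P1] = 5.125, E[P2] = 1.25

Work:
E[P1] = p·q·π₁(A,X) + p·(1-q)·π₁(A,Y) + (1-p)·q·π₁(B,X) + (1-p)·(1-q)·π₁(B,Y)
= 0.5·0.75·5 + 0.5·0.25·2 + 0.5·0.75·6 + 0.5·0.25·6
= 5.125

E[P2] = 1.25 (similar calculation)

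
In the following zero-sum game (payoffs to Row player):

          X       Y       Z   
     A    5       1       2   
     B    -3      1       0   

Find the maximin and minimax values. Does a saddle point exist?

Maximin = 1, Minimax = 1, Saddle: True

Work:
Row minimums: [1, -3] → maximin = 1
Column maximums: [5, 1, 2] → minimax = 1
Saddle point exists! Game value = 1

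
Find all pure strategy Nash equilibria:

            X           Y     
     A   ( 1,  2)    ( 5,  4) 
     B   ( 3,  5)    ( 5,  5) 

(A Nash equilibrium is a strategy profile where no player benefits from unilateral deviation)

Nash equilibrium: (A, Y), (B, X), (B, Y)

Work:
Best responses:
  P1 vs X: payoffs [1, 3] → best response B (payoff 3)
  P1 vs Y: payoffs [5, 5] → best response A/B (payoff 5)
  P2 vs A: payoffs [2, 4] → best response Y (payoff 4)
  P2 vs B: payoffs [5, 5] → best response X/Y (payoff 5)
Mutual best responses: (A,Y), (B,X), (B,Y) → Nash equilibria.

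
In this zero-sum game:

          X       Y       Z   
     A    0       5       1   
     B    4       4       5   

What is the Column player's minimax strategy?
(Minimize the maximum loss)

Column should play X, value = 4

Work:
Column player minimizes Row's maximum payoff:
Column X: max payoff to Row = 4
Column Y: max payoff to Row = 5
Column Z: max payoff to Row = 5
Minimum is 4, achieved by column X.
Minimax strategy: X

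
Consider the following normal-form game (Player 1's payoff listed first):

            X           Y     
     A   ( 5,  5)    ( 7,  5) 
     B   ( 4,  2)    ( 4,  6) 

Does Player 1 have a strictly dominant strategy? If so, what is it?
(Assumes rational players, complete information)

Yes, Player 1's strictly dominant strategy is A

Work:
A strategy strictly dominates another if it gives a strictly higher payoff against every opponent action. Compare each pair of P1's strategies column-by-column:
  A vs B: [5 vs 4, 7 vs 4] → A strictly dominates B
  B vs A: [4 vs 5, 4 vs 7] → B does not strictly dominate A (column X: 4 ≤ 5)
A strictly dominates every other strategy → strictly dominant.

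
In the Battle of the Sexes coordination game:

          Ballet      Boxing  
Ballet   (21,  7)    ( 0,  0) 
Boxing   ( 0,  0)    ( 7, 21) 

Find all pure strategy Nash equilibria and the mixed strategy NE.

Pure NE: (Ballet, Ballet) and (Boxing, Boxing); Mixed NE: p = 0.75, q = 0.25

Work:
Check pure NE:
(Ballet, Ballet): (21, 7) - no unilateral deviation beneficial
(Boxing, Boxing): (7, 21) - no unilateral deviation beneficial
Mixed NE: P1 plays Ballet with p = 0.75, P2 plays Ballet with q = 0.25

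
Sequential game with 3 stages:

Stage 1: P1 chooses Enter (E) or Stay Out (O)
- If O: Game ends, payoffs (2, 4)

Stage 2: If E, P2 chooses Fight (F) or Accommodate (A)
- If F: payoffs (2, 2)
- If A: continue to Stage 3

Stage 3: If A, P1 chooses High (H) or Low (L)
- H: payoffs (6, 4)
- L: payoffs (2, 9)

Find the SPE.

SPE: (E, A, H); Outcome (6, 4)

Work:
Stage 3: P1 chooses H (6 vs 2)
Stage 2: P2: F->2, A->4 (anticipating H). Choose A
Stage 1: P1: O->2, E->6 (anticipating A, H). Choose E
SPE path: E -> A -> H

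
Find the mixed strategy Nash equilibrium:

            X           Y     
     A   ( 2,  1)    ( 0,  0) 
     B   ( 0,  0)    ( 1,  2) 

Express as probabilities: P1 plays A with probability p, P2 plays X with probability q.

p = 0.6667, q = 0.3333

Work:
Find probabilities that make opponent indifferent:
P2 chooses q to make P1 indifferent between A and B
P1 chooses p to make P2 indifferent between X and Y
Mixed NE: P1 plays (A: 0.6667, B: 0.3333), P2 plays (X: 0.3333, Y: 0.6667)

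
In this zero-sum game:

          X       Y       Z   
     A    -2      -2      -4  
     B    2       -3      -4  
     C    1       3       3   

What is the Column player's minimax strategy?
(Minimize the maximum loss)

Column should play X, value = 2

Work:
Column player minimizes Row's maximum payoff:
Column X: max payoff to Row = 2
Column Y: max payoff to Row = 3
Column Z: max payoff to Row = 3
Minimum is 2, achieved by column X.
Minimax strategy: X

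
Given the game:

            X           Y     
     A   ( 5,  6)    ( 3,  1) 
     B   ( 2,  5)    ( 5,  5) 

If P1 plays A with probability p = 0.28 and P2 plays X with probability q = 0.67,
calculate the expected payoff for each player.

E[P1] = 3.368, E[P2] = 4.818

Work:
E[P1] = p·q·π₁(A,X) + p·(1-q)·π₁(A,Y) + (1-p)·q·π₁(B,X) + (1-p)·(1-q)·π₁(B,Y)
= 0.28·0.67·5 + 0.28·0.33·3 + 0.72·0.67·2 + 0.72·0.33·5
= 3.368

E[P2] = 4.818 (similar calculation)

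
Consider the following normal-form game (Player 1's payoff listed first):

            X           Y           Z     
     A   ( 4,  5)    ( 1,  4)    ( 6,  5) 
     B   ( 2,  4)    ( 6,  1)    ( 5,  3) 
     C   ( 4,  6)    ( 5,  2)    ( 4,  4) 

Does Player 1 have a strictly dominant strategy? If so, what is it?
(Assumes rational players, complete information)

No strictly dominant strategy exists for Player 1

Work:
A strategy strictly dominates another if it gives a strictly higher payoff against every opponent action. Compare each pair of P1's strategies column-by-column:
  A vs B: [4 vs 2, 1 vs 6, 6 vs 5] → A does not strictly dominate B (column Y: 1 ≤ 6)
  A vs C: [4 vs 4, 1 vs 5, 6 vs 4] → A does not strictly dominate C (column X: 4 ≤ 4)
  B vs A: [2 vs 4, 6 vs 1, 5 vs 6] → B does not strictly dominate A (column X: 2 ≤ 4)
  B vs C: [2 vs 4, 6 vs 5, 5 vs 4] → B does not strictly dominate C (column X: 2 ≤ 4)
  C vs A: [4 vs 4, 5 vs 1, 4 vs 6] → C does not strictly dominate A (column X: 4 ≤ 4)
  C vs B: [4 vs 2, 5 vs 6, 4 vs 5] → C does not strictly dominate B (column Y: 5 ≤ 6)
No single strategy strictly dominates all others → no strictly dominant strategy.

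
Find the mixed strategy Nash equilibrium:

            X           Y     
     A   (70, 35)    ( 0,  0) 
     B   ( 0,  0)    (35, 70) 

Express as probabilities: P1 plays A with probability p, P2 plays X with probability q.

p = 0.6667, q = 0.3333

Work:
Find probabilities that make opponent indifferent:
P2 chooses q to make P1 indifferent between A and B
P1 chooses p to make P2 indifferent between X and Y
Mixed NE: P1 plays (A: 0.6667, B: 0.3333), P2 plays (X: 0.3333, Y: 0.6667)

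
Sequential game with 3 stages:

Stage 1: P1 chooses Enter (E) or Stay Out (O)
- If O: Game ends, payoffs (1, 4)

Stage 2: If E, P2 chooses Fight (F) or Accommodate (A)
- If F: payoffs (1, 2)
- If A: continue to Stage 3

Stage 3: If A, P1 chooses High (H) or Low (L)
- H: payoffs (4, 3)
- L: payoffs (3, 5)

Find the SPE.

SPE: (E, A, H); Outcome (4, 3)

Work:
Stage 3: P1 chooses H (4 vs 3)
Stage 2: P2: F->2, A->3 (anticipating H). Choose A
Stage 1: P1: O->1, E->4 (anticipating A, H). Choose E
SPE path: E -> A -> H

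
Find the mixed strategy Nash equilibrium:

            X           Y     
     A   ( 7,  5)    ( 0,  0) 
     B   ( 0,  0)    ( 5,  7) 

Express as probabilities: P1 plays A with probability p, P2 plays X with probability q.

p = 0.5833, q = 0.4167

Work:
Find probabilities that make opponent indifferent:
P2 chooses q to make P1 indifferent between A and B
P1 chooses p to make P2 indifferent between X and Y
Mixed NE: P1 plays (A: 0.5833, B: 0.4167), P2 plays (X: 0.4167, Y: 0.5833)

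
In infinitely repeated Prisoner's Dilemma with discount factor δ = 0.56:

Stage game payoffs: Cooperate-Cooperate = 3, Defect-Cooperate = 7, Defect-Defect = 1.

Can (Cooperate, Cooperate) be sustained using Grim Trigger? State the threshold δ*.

δ* = 0.6667; since δ = 0.56 < 0.6667, cooperation cannot be sustained

Work:
For Grim Trigger:
Cooperate forever: 3/(1-δ)
Defect then punished: 7 + 1·δ/(1-δ)
Need: 3/(1-δ) ≥ 7 + 1·δ/(1-δ)
Solving: δ ≥ (T-R)/(T-P) = (7-3)/(7-1) = 0.6667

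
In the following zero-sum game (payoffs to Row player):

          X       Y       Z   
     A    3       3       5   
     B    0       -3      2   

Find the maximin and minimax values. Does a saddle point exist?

Maximin = 3, Minimax = 3, Saddle: True

Work:
Row minimums: [3, -3] → maximin = 3
Column maximums: [3, 3, 5] → minimax = 3
Saddle point exists! Game value = 3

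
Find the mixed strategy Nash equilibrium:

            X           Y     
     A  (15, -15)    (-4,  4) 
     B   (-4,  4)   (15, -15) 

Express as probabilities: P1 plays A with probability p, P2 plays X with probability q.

p = 0.5, q = 0.5

Work:
Find probabilities that make opponent indifferent:
P2 chooses q to make P1 indifferent between A and B
P1 chooses p to make P2 indifferent between X and Y
Mixed NE: P1 plays (A: 0.5, B: 0.5), P2 plays (X: 0.5, Y: 0.5)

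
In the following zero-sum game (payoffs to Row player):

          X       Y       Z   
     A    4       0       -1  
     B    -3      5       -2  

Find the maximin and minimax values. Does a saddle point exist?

Maximin = -1, Minimax = -1, Saddle: True

Work:
Row minimums: [-1, -3] → maximin = -1
Column maximums: [4, 5, -1] → minimax = -1
Saddle point exists! Game value = -1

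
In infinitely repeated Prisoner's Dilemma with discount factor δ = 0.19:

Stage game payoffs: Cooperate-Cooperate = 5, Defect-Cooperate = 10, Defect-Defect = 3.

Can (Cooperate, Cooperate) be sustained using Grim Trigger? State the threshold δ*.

δ* = 0.7143; since δ = 0.19 < 0.7143, cooperation cannot be sustained

Work:
For Grim Trigger:
Cooperate forever: 5/(1-δ)
Defect then punished: 10 + 3·δ/(1-δ)
Need: 5/(1-δ) ≥ 10 + 3·δ/(1-δ)
Solving: δ ≥ (T-R)/(T-P) = (10-5)/(10-3) = 0.7143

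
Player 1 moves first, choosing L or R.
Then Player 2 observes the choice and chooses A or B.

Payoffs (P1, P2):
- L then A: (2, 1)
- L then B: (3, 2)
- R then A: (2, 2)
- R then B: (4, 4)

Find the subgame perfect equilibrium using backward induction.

P1 plays R, P2 plays B after L and B after R; Payoff (4, 4)

Work:
Backward induction:
After L: P2 chooses B → P1 gets 3
After R: P2 chooses B → P1 gets 4
P1 chooses R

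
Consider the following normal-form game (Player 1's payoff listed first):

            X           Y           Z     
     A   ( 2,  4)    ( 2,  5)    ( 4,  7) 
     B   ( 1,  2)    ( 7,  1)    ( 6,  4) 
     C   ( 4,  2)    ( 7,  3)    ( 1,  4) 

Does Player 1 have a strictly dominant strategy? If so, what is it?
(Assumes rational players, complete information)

No strictly dominant strategy exists for Player 1

Work:
A strategy strictly dominates another if it gives a strictly higher payoff against every opponent action. Compare each pair of P1's strategies column-by-column:
  A vs B: [2 vs 1, 2 vs 7, 4 vs 6] → A does not strictly dominate B (column Y: 2 ≤ 7)
  A vs C: [2 vs 4, 2 vs 7, 4 vs 1] → A does not strictly dominate C (column X: 2 ≤ 4)
  B vs A: [1 vs 2, 7 vs 2, 6 vs 4] → B does not strictly dominate A (column X: 1 ≤ 2)
  B vs C: [1 vs 4, 7 vs 7, 6 vs 1] → B does not strictly dominate C (column X: 1 ≤ 4)
  C vs A: [4 vs 2, 7 vs 2, 1 vs 4] → C does not strictly dominate A (column Z: 1 ≤ 4)
  C vs B: [4 vs 1, 7 vs 7, 1 vs 6] → C does not strictly dominate B (column Y: 7 ≤ 7)
No single strategy strictly dominates all others → no strictly dominant strategy.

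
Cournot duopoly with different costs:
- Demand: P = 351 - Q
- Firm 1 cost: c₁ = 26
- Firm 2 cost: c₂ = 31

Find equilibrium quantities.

q₁* = 110.0, q₂* = 105.0

Work:
Reaction: q₁ = (351 - 26 - q₂)/2
Reaction: q₂ = (351 - 31 - q₁)/2
Solve simultaneously:
q₁* = (351 - 2×26 + 31)/3 = 110.0
q₂* = (351 - 2×31 + 26)/3 = 105.0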